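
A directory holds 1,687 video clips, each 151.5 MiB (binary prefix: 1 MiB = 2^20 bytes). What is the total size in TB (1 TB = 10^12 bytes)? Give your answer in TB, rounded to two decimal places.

Total = 1,687 × 151.5 MiB = 255580.5 MiB
= 255580.5 × 1,048,576 bytes = 267,995,578,368 bytes
1 TB = 1,000,000,000,000 bytes
267,995,578,368 / 1,000,000,000,000 = 0.27 TB

0.27 TB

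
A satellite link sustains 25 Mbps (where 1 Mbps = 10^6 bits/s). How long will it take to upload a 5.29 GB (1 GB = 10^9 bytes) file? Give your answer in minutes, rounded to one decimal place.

5.29 GB = 5,290,000,000 bytes = 42,320,000,000 bits
25 Mbps = 25,000,000 bits/s
time = 42,320,000,000 / 25,000,000 = 1,692.80 s
1,692.80 s / 60 = 28.2 minutes

28.2 minutes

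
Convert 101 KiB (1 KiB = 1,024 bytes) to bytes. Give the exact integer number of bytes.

101 × 1,024 = 103,424 bytes

103,424 bytes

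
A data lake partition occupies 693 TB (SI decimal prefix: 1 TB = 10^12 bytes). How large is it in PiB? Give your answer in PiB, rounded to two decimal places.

0.62 PiB

693 TB = 693 × 10^12 bytes = 693,000,000,000,000 bytes
1 PiB = 2^50 bytes = 1,125,899,906,842,624 bytes
693,000,000,000,000 / 1,125,899,906,842,624 = 0.62 PiB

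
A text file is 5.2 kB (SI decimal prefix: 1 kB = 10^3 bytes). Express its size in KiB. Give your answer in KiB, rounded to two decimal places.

5.2 kB = 5.2 × 10^3 bytes = 5,200 bytes
1 KiB = 2^10 bytes = 1,024 bytes
5,200 / 1,024 = 5.08 KiB

5.08 KiB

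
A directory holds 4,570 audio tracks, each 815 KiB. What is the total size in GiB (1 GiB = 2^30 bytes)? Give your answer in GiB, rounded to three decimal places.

Total = 4,570 × 815 KiB = 3,724,550 KiB
= 3,724,550 × 1,024 bytes = 3,813,939,200 bytes
1 GiB = 1,073,741,824 bytes
3,813,939,200 / 1,073,741,824 = 3.552 GiB

3.552 GiB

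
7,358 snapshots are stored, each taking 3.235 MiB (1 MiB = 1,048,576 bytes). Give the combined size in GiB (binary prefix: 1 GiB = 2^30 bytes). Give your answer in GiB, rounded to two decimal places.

23.25 GiB

Total = 7,358 × 3.235 MiB = 23803.13 MiB
= 23803.13 × 1,048,576 bytes = 24,959,390,842.88 bytes
1 GiB = 1,073,741,824 bytes
24,959,390,842.88 / 1,073,741,824 = 23.25 GiB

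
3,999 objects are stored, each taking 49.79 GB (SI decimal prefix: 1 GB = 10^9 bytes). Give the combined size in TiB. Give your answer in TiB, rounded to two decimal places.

181.09 TiB

Total = 3,999 × 49.79 GB = 199110.21 GB
= 199110.21 × 1,000,000,000 bytes = 199,110,210,000,000 bytes
1 TiB = 1,099,511,627,776 bytes
199,110,210,000,000 / 1,099,511,627,776 = 181.09 TiB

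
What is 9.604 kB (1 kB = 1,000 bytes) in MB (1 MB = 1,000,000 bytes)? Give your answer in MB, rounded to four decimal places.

0.0096 MB

9.604 kB = 9.604 × 10^3 bytes = 9,604 bytes
1 MB = 1,000,000 bytes
9,604 / 1,000,000 = 0.0096 MB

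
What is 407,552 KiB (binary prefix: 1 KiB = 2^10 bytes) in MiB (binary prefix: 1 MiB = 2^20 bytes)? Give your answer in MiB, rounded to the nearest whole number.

398 MiB

407,552 KiB = 407,552 × 2^10 bytes = 417,333,248 bytes
1 MiB = 2^20 bytes = 1,048,576 bytes
417,333,248 / 1,048,576 = 398 MiB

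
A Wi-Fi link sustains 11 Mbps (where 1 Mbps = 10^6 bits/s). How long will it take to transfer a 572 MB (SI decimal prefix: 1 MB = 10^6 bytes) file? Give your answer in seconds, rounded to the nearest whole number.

572 MB = 572,000,000 bytes = 4,576,000,000 bits
11 Mbps = 11,000,000 bits/s
time = 4,576,000,000 / 11,000,000 = 416 s

416 seconds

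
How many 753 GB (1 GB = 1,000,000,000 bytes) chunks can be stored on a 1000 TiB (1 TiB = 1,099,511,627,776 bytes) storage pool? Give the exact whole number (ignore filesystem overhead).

1,460

Capacity: 1000 TiB = 1,099,511,627,776,000 bytes
Per item: 753 GB = 753,000,000,000 bytes
⌊1,099,511,627,776,000 / 753,000,000,000⌋ = 1,460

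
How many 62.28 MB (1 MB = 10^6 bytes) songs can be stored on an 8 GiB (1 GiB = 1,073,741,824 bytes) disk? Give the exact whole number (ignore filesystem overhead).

Capacity: 8 GiB = 8,589,934,592 bytes
Per item: 62.28 MB = 62,280,000 bytes
⌊8,589,934,592 / 62,280,000⌋ = 137

137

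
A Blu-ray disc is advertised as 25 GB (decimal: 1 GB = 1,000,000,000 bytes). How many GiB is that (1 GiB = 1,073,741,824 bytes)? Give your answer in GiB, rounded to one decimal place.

23.3 GiB

25 GB × 1,000,000,000 bytes/GB = 25,000,000,000 bytes
1 GiB = 1,073,741,824 bytes
25,000,000,000 / 1,073,741,824 = 23.3 GiB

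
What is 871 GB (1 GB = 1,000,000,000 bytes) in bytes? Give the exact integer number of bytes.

871,000,000,000 bytes

871 × 1,000,000,000 = 871,000,000,000 bytes  (1 GB = 10^9 bytes)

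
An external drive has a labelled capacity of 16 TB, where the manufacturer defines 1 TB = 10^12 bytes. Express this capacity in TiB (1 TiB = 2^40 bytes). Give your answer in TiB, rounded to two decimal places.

14.55 TiB

16 TB = 16 × 10^12 bytes = 16,000,000,000,000 bytes
1 TiB = 1,099,511,627,776 bytes
16,000,000,000,000 / 1,099,511,627,776 = 14.55 TiB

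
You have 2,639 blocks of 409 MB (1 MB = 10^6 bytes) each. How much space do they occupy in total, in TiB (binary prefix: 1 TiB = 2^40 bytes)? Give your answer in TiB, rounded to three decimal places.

0.982 TiB

Total = 2,639 × 409 MB = 1,079,351 MB
= 1,079,351 × 1,000,000 bytes = 1,079,351,000,000 bytes
1 TiB = 1,099,511,627,776 bytes
1,079,351,000,000 / 1,099,511,627,776 = 0.982 TiB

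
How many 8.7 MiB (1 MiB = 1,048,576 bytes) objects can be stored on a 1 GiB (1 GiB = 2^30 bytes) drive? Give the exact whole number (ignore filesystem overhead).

Capacity: 1 GiB = 1,073,741,824 bytes
Per item: 8.7 MiB = 9,122,611.2 bytes
⌊1,073,741,824 / 9,122,611.2⌋ = 117

117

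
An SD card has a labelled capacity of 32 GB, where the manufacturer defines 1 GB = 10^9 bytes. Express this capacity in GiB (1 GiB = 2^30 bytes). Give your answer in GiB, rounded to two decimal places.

29.80 GiB

32 GB × 1,000,000,000 bytes/GB = 32,000,000,000 bytes
1 GiB = 1,073,741,824 bytes
32,000,000,000 / 1,073,741,824 = 29.80 GiB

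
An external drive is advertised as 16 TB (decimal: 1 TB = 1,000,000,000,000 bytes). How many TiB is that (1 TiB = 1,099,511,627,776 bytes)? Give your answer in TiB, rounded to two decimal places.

14.55 TiB

16 TB = 16 × 10^12 bytes = 16,000,000,000,000 bytes
1 TiB = 2^40 bytes = 1,099,511,627,776 bytes
16,000,000,000,000 / 1,099,511,627,776 = 14.55 TiB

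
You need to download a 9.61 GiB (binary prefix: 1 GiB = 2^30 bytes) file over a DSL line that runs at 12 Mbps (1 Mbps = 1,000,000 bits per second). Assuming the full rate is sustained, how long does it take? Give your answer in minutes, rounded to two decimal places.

9.61 GiB = 10,318,658,928.64 bytes = 82,549,271,429.12 bits
12 Mbps = 12,000,000 bits/s
time = 82,549,271,429.12 / 12,000,000 = 6,879.106 s
6,879.106 s / 60 = 114.65 minutes

114.65 minutes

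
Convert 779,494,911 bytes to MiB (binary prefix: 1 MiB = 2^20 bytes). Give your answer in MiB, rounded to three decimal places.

743.384 MiB

779,494,911 bytes given.
1 MiB = 2^20 bytes = 1,048,576 bytes
779,494,911 / 1,048,576 = 743.384 MiB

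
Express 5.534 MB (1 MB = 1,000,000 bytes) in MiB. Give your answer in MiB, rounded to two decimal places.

5.28 MiB

5.534 MB = 5.534 × 10^6 bytes = 5,534,000 bytes
1 MiB = 1,048,576 bytes
5,534,000 / 1,048,576 = 5.28 MiB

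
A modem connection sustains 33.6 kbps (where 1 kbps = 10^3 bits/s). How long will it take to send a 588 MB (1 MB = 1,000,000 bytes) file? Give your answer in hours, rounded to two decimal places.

38.89 hours

588 MB = 588,000,000 bytes = 4,704,000,000 bits
33.6 kbps = 33,600 bits/s
time = 4,704,000,000 / 33,600 = 140,000.0000 s
140,000.0000 s / 3600 = 38.89 hours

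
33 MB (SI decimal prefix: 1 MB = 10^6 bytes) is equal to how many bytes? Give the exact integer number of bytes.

33,000,000 bytes

33 × 1,000,000 = 33,000,000 bytes  (1 MB = 10^6 bytes)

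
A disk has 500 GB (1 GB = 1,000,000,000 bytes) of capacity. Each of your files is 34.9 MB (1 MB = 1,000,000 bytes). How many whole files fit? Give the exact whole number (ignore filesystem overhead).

14,326

Capacity: 500 GB = 500,000,000,000 bytes
Per item: 34.9 MB = 34,900,000 bytes
⌊500,000,000,000 / 34,900,000⌋ = 14,326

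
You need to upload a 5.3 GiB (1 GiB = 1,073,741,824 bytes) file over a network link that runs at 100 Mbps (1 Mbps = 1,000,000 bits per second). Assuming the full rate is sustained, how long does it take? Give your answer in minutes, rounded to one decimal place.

5.3 GiB = 5,690,831,667.2 bytes = 45,526,653,337.6 bits
100 Mbps = 100,000,000 bits/s
time = 45,526,653,337.6 / 100,000,000 = 455.27 s
455.27 s / 60 = 7.6 minutes

7.6 minutes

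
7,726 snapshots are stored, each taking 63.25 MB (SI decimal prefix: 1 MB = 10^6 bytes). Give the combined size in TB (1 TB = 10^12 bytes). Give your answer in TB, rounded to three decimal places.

Total = 7,726 × 63.25 MB = 488669.5 MB
= 488669.5 × 1,000,000 bytes = 488,669,500,000 bytes
1 TB = 1,000,000,000,000 bytes
488,669,500,000 / 1,000,000,000,000 = 0.489 TB

0.489 TB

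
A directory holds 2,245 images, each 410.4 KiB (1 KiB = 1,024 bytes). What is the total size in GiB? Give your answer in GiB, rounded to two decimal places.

Total = 2,245 × 410.4 KiB = 921,348 KiB
= 921,348 × 1,024 bytes = 943,460,352 bytes
1 GiB = 1,073,741,824 bytes
943,460,352 / 1,073,741,824 = 0.88 GiB

0.88 GiB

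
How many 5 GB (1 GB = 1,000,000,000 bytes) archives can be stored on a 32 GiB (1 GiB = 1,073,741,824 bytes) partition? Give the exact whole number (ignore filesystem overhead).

6

Capacity: 32 GiB = 34,359,738,368 bytes
Per item: 5 GB = 5,000,000,000 bytes
⌊34,359,738,368 / 5,000,000,000⌋ = 6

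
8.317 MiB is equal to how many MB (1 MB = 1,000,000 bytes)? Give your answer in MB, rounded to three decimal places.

8.721 MB

8.317 MiB = 8.317 × 2^20 bytes = 8,721,006.592 bytes
1 MB = 10^6 bytes = 1,000,000 bytes
8,721,006.592 / 1,000,000 = 8.721 MB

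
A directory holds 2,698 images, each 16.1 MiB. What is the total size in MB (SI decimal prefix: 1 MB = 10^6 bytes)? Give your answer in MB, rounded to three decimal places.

Total = 2,698 × 16.1 MiB = 43437.8 MiB
= 43437.8 × 1,048,576 bytes = 45,547,834,572.8 bytes
1 MB = 1,000,000 bytes
45,547,834,572.8 / 1,000,000 = 45,547.835 MB

45,547.835 MB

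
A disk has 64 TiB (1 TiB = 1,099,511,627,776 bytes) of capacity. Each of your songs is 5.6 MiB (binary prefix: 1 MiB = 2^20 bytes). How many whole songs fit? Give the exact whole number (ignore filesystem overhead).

11,983,725

Capacity: 64 TiB = 70,368,744,177,664 bytes
Per item: 5.6 MiB = 5,872,025.6 bytes
⌊70,368,744,177,664 / 5,872,025.6⌋ = 11,983,725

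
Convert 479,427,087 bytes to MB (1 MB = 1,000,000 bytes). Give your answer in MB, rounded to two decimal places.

479,427,087 bytes given.
1 MB = 10^6 bytes = 1,000,000 bytes
479,427,087 / 1,000,000 = 479.43 MB

479.43 MB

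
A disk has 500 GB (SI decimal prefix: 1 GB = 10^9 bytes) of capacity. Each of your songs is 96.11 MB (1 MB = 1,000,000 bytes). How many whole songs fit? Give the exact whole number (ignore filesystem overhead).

5,202

Capacity: 500 GB = 500,000,000,000 bytes
Per item: 96.11 MB = 96,110,000 bytes
⌊500,000,000,000 / 96,110,000⌋ = 5,202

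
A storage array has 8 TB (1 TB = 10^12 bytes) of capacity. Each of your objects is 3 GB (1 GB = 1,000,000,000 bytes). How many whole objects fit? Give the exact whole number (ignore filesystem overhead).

Capacity: 8 TB = 8,000,000,000,000 bytes
Per item: 3 GB = 3,000,000,000 bytes
⌊8,000,000,000,000 / 3,000,000,000⌋ = 2,666

2,666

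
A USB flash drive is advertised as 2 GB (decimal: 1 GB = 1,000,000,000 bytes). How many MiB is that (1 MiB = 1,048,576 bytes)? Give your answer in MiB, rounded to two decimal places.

2 GB = 2 × 10^9 bytes = 2,000,000,000 bytes
1 MiB = 2^20 bytes = 1,048,576 bytes
2,000,000,000 / 1,048,576 = 1,907.35 MiB

1,907.35 MiB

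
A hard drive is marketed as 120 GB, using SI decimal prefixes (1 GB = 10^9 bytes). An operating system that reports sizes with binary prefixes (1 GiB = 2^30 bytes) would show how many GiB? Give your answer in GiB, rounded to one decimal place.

120 GB × 1,000,000,000 bytes/GB = 120,000,000,000 bytes
1 GiB = 2^30 bytes = 1,073,741,824 bytes
120,000,000,000 / 1,073,741,824 = 111.8 GiB

111.8 GiB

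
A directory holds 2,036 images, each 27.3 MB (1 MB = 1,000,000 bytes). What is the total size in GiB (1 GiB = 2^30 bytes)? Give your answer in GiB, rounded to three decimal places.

51.766 GiB

Total = 2,036 × 27.3 MB = 55582.8 MB
= 55582.8 × 1,000,000 bytes = 55,582,800,000 bytes
1 GiB = 1,073,741,824 bytes
55,582,800,000 / 1,073,741,824 = 51.766 GiB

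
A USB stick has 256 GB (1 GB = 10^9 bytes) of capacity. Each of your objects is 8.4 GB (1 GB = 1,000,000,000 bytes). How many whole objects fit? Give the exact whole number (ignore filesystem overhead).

Capacity: 256 GB = 256,000,000,000 bytes
Per item: 8.4 GB = 8,400,000,000 bytes
⌊256,000,000,000 / 8,400,000,000⌋ = 30

30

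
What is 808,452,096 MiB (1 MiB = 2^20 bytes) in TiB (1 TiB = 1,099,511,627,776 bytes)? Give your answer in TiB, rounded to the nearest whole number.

771 TiB

808,452,096 MiB = 808,452,096 × 2^20 bytes = 847,723,465,015,296 bytes
1 TiB = 2^40 bytes = 1,099,511,627,776 bytes
847,723,465,015,296 / 1,099,511,627,776 = 771 TiB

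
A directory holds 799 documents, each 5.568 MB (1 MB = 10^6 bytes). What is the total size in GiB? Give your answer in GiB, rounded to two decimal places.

4.14 GiB

Total = 799 × 5.568 MB = 4448.832 MB
= 4448.832 × 1,000,000 bytes = 4,448,832,000 bytes
1 GiB = 1,073,741,824 bytes
4,448,832,000 / 1,073,741,824 = 4.14 GiB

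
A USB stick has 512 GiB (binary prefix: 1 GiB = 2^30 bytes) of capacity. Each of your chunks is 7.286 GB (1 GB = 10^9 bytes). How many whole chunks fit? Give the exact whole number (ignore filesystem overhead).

Capacity: 512 GiB = 549,755,813,888 bytes
Per item: 7.286 GB = 7,286,000,000 bytes
⌊549,755,813,888 / 7,286,000,000⌋ = 75

75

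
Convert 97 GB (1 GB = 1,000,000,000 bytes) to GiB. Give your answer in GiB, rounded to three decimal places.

97 GB × 1,000,000,000 bytes/GB = 97,000,000,000 bytes
1 GiB = 2^30 bytes = 1,073,741,824 bytes
97,000,000,000 / 1,073,741,824 = 90.338 GiB

90.338 GiB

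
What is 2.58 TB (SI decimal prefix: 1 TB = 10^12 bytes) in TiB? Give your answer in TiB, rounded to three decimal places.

2.58 TB × 1,000,000,000,000 bytes/TB = 2,580,000,000,000 bytes
1 TiB = 2^40 bytes = 1,099,511,627,776 bytes
2,580,000,000,000 / 1,099,511,627,776 = 2.346 TiB

2.346 TiB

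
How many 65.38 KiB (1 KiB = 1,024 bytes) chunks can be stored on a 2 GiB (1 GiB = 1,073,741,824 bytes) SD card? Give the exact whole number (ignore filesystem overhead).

Capacity: 2 GiB = 2,147,483,648 bytes
Per item: 65.38 KiB = 66,949.12 bytes
⌊2,147,483,648 / 66,949.12⌋ = 32,076

32,076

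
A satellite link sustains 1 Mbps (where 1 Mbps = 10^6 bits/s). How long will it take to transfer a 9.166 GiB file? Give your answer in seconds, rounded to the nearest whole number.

9.166 GiB = 9,841,917,558.784 bytes = 78,735,340,470.272 bits
1 Mbps = 1,000,000 bits/s
time = 78,735,340,470.272 / 1,000,000 = 78,735 s

78,735 seconds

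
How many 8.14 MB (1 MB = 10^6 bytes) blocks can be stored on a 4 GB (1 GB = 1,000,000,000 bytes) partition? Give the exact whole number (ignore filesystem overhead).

Capacity: 4 GB = 4,000,000,000 bytes
Per item: 8.14 MB = 8,140,000 bytes
⌊4,000,000,000 / 8,140,000⌋ = 491

491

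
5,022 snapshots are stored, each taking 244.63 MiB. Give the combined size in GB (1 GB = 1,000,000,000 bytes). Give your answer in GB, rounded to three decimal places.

1,288.209 GB

Total = 5,022 × 244.63 MiB = 1228531.86 MiB
= 1228531.86 × 1,048,576 bytes = 1,288,209,023,631.36 bytes
1 GB = 1,000,000,000 bytes
1,288,209,023,631.36 / 1,000,000,000 = 1,288.209 GB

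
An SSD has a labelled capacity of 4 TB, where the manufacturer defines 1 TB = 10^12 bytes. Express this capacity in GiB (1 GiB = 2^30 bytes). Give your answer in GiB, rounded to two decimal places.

3,725.29 GiB

4 TB = 4 × 10^12 bytes = 4,000,000,000,000 bytes
1 GiB = 1,073,741,824 bytes
4,000,000,000,000 / 1,073,741,824 = 3,725.29 GiB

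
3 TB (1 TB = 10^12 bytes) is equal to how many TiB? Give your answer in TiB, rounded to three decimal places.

3 TB × 1,000,000,000,000 bytes/TB = 3,000,000,000,000 bytes
1 TiB = 1,099,511,627,776 bytes
3,000,000,000,000 / 1,099,511,627,776 = 2.728 TiB

2.728 TiB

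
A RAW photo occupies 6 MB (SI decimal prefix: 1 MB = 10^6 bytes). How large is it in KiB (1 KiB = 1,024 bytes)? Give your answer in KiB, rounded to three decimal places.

6 MB = 6 × 10^6 bytes = 6,000,000 bytes
1 KiB = 2^10 bytes = 1,024 bytes
6,000,000 / 1,024 = 5,859.375 KiB

5,859.375 KiB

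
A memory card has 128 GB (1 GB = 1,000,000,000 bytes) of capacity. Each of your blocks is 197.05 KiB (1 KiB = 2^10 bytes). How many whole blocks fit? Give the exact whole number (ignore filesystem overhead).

634,356

Capacity: 128 GB = 128,000,000,000 bytes
Per item: 197.05 KiB = 201,779.2 bytes
⌊128,000,000,000 / 201,779.2⌋ = 634,356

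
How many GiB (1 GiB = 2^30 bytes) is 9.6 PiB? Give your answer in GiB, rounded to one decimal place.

9.6 PiB = 9.6 × 2^50 bytes = 10,808,639,105,689,190.4 bytes
1 GiB = 2^30 bytes = 1,073,741,824 bytes
10,808,639,105,689,190.4 / 1,073,741,824 = 10,066,329.6 GiB

10,066,329.6 GiB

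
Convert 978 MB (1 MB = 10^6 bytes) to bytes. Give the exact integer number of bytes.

978 × 1,000,000 = 978,000,000 bytes  (1 MB = 10^6 bytes)

978,000,000 bytes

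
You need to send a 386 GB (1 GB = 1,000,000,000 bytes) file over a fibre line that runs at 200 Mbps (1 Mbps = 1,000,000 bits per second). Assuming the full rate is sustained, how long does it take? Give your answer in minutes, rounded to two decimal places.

386 GB = 386,000,000,000 bytes = 3,088,000,000,000 bits
200 Mbps = 200,000,000 bits/s
time = 3,088,000,000,000 / 200,000,000 = 15,440.000 s
15,440.000 s / 60 = 257.33 minutes

257.33 minutes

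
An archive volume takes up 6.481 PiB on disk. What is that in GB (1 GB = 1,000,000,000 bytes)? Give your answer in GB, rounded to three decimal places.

7,296,957.296 GB

6.481 PiB = 6.481 × 2^50 bytes = 7,296,957,296,247,046.144 bytes
1 GB = 1,000,000,000 bytes
7,296,957,296,247,046.144 / 1,000,000,000 = 7,296,957.296 GB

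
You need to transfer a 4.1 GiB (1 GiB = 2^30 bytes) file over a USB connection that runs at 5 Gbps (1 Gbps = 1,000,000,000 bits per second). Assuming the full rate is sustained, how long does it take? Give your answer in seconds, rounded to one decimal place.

4.1 GiB = 4,402,341,478.4 bytes = 35,218,731,827.2 bits
5 Gbps = 5,000,000,000 bits/s
time = 35,218,731,827.2 / 5,000,000,000 = 7.0 s

7.0 seconds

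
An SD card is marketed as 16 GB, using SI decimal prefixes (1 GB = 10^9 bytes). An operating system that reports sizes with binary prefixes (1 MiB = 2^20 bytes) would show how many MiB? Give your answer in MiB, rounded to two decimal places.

16 GB × 1,000,000,000 bytes/GB = 16,000,000,000 bytes
1 MiB = 2^20 bytes = 1,048,576 bytes
16,000,000,000 / 1,048,576 = 15,258.79 MiB

15,258.79 MiB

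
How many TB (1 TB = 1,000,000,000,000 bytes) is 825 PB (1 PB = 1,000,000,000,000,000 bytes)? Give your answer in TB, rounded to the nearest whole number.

825,000 TB

825 PB × 1,000,000,000,000,000 bytes/PB = 825,000,000,000,000,000 bytes
1 TB = 1,000,000,000,000 bytes
825,000,000,000,000,000 / 1,000,000,000,000 = 825,000 TB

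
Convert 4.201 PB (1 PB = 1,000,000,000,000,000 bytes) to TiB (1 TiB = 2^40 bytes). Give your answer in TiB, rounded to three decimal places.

4.201 PB × 1,000,000,000,000,000 bytes/PB = 4,201,000,000,000,000 bytes
1 TiB = 2^40 bytes = 1,099,511,627,776 bytes
4,201,000,000,000,000 / 1,099,511,627,776 = 3,820.787 TiB

3,820.787 TiB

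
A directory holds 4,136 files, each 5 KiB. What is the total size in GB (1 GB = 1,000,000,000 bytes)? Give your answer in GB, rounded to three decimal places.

Total = 4,136 × 5 KiB = 20,680 KiB
= 20,680 × 1,024 bytes = 21,176,320 bytes
1 GB = 1,000,000,000 bytes
21,176,320 / 1,000,000,000 = 0.021 GB

0.021 GB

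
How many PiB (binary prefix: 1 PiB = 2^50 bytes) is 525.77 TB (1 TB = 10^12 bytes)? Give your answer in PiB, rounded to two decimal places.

0.47 PiB

525.77 TB = 525.77 × 10^12 bytes = 525,770,000,000,000 bytes
1 PiB = 1,125,899,906,842,624 bytes
525,770,000,000,000 / 1,125,899,906,842,624 = 0.47 PiB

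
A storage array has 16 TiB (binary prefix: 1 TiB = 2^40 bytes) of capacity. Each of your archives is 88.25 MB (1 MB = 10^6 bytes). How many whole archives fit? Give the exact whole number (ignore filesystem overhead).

199,344

Capacity: 16 TiB = 17,592,186,044,416 bytes
Per item: 88.25 MB = 88,250,000 bytes
⌊17,592,186,044,416 / 88,250,000⌋ = 199,344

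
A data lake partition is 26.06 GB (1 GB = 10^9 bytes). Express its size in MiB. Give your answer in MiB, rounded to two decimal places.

24,852.75 MiB

26.06 GB × 1,000,000,000 bytes/GB = 26,060,000,000 bytes
1 MiB = 2^20 bytes = 1,048,576 bytes
26,060,000,000 / 1,048,576 = 24,852.75 MiB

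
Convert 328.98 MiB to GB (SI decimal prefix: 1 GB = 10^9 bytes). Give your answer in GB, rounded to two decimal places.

0.34 GB

328.98 MiB = 328.98 × 2^20 bytes = 344,960,532.48 bytes
1 GB = 1,000,000,000 bytes
344,960,532.48 / 1,000,000,000 = 0.34 GB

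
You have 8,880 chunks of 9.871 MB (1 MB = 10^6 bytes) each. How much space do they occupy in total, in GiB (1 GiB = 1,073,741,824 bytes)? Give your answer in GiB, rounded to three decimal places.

Total = 8,880 × 9.871 MB = 87654.48 MB
= 87654.48 × 1,000,000 bytes = 87,654,480,000 bytes
1 GiB = 1,073,741,824 bytes
87,654,480,000 / 1,073,741,824 = 81.635 GiB

81.635 GiB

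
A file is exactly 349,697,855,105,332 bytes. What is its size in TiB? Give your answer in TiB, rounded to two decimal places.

349,697,855,105,332 bytes given.
1 TiB = 1,099,511,627,776 bytes
349,697,855,105,332 / 1,099,511,627,776 = 318.05 TiB

318.05 TiB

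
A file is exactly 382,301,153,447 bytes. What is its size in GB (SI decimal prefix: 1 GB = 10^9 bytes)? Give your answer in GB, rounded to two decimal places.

382,301,153,447 bytes given.
1 GB = 1,000,000,000 bytes
382,301,153,447 / 1,000,000,000 = 382.30 GB

382.30 GB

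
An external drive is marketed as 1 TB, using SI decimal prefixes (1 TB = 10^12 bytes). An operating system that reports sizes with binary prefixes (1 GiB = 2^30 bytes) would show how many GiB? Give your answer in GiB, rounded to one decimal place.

931.3 GiB

1 TB × 1,000,000,000,000 bytes/TB = 1,000,000,000,000 bytes
1 GiB = 1,073,741,824 bytes
1,000,000,000,000 / 1,073,741,824 = 931.3 GiB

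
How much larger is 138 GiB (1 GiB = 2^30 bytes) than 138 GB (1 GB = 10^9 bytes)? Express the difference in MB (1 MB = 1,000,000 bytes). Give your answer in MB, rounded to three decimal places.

138 GiB = 138 × 1,073,741,824 = 148,176,371,712 bytes
138 GB = 138 × 1,000,000,000 = 138,000,000,000 bytes
difference = 10,176,371,712 bytes
10,176,371,712 / 1,000,000 = 10,176.372 MB

10,176.372 MB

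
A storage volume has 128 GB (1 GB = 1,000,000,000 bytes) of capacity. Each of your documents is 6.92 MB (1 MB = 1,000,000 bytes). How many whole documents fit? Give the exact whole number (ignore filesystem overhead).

Capacity: 128 GB = 128,000,000,000 bytes
Per item: 6.92 MB = 6,920,000 bytes
⌊128,000,000,000 / 6,920,000⌋ = 18,497

18,497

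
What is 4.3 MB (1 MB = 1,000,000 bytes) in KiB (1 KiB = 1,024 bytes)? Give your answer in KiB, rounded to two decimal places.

4.3 MB = 4.3 × 10^6 bytes = 4,300,000 bytes
1 KiB = 2^10 bytes = 1,024 bytes
4,300,000 / 1,024 = 4,199.22 KiB

4,199.22 KiB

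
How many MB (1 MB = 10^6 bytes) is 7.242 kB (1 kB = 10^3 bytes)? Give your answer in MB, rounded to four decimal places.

7.242 kB × 1,000 bytes/kB = 7,242 bytes
1 MB = 1,000,000 bytes
7,242 / 1,000,000 = 0.0072 MB

0.0072 MB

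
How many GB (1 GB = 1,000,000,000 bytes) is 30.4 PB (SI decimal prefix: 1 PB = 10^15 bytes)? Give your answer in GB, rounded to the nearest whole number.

30.4 PB × 1,000,000,000,000,000 bytes/PB = 30,400,000,000,000,000 bytes
1 GB = 1,000,000,000 bytes
30,400,000,000,000,000 / 1,000,000,000 = 30,400,000 GB

30,400,000 GB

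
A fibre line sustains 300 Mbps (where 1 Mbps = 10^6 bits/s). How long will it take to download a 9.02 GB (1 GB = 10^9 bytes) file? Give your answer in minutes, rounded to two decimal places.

4.01 minutes

9.02 GB = 9,020,000,000 bytes = 72,160,000,000 bits
300 Mbps = 300,000,000 bits/s
time = 72,160,000,000 / 300,000,000 = 240.533 s
240.533 s / 60 = 4.01 minutes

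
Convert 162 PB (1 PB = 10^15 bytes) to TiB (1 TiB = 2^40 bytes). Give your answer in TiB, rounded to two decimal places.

147,338.14 TiB

162 PB = 162 × 10^15 bytes = 162,000,000,000,000,000 bytes
1 TiB = 1,099,511,627,776 bytes
162,000,000,000,000,000 / 1,099,511,627,776 = 147,338.14 TiB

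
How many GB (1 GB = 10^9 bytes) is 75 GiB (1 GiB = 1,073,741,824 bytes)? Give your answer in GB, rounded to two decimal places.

80.53 GB

75 GiB = 75 × 2^30 bytes = 80,530,636,800 bytes
1 GB = 10^9 bytes = 1,000,000,000 bytes
80,530,636,800 / 1,000,000,000 = 80.53 GB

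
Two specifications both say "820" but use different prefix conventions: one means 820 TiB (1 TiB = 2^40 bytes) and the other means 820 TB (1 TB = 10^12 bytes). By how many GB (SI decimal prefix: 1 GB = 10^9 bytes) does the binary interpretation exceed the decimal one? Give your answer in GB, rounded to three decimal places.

81,599.535 GB

820 TiB = 820 × 1,099,511,627,776 = 901,599,534,776,320 bytes
820 TB = 820 × 1,000,000,000,000 = 820,000,000,000,000 bytes
difference = 81,599,534,776,320 bytes
81,599,534,776,320 / 1,000,000,000 = 81,599.535 GB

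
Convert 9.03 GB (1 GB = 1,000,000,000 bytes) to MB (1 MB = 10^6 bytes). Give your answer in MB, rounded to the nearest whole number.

9.03 GB × 1,000,000,000 bytes/GB = 9,030,000,000 bytes
1 MB = 10^6 bytes = 1,000,000 bytes
9,030,000,000 / 1,000,000 = 9,030 MB

9,030 MB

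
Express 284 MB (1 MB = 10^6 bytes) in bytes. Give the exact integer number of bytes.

284,000,000 bytes

284 × 1,000,000 = 284,000,000 bytes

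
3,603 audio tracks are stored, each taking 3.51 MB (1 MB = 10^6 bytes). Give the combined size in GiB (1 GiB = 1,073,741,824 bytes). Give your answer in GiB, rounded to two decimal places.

11.78 GiB

Total = 3,603 × 3.51 MB = 12646.53 MB
= 12646.53 × 1,000,000 bytes = 12,646,530,000 bytes
1 GiB = 1,073,741,824 bytes
12,646,530,000 / 1,073,741,824 = 11.78 GiB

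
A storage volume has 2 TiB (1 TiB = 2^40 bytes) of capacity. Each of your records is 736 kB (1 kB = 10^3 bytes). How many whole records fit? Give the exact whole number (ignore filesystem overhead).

2,987,803

Capacity: 2 TiB = 2,199,023,255,552 bytes
Per item: 736 kB = 736,000 bytes
⌊2,199,023,255,552 / 736,000⌋ = 2,987,803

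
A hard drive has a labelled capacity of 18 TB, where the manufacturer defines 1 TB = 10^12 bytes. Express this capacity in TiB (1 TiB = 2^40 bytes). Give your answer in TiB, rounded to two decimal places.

18 TB = 18 × 10^12 bytes = 18,000,000,000,000 bytes
1 TiB = 1,099,511,627,776 bytes
18,000,000,000,000 / 1,099,511,627,776 = 16.37 TiB

16.37 TiB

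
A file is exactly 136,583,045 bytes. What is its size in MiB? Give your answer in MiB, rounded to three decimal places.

136,583,045 bytes given.
1 MiB = 1,048,576 bytes
136,583,045 / 1,048,576 = 130.256 MiB

130.256 MiB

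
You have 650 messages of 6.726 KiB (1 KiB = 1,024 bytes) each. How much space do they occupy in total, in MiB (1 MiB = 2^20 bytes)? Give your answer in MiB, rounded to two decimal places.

4.27 MiB

Total = 650 × 6.726 KiB = 4371.9 KiB
= 4371.9 × 1,024 bytes = 4,476,825.6 bytes
1 MiB = 1,048,576 bytes
4,476,825.6 / 1,048,576 = 4.27 MiB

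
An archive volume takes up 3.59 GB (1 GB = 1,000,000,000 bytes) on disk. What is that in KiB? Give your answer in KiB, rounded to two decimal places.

3,505,859.38 KiB

3.59 GB = 3.59 × 10^9 bytes = 3,590,000,000 bytes
1 KiB = 2^10 bytes = 1,024 bytes
3,590,000,000 / 1,024 = 3,505,859.38 KiB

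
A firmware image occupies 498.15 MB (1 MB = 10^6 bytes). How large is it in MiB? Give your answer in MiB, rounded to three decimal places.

498.15 MB = 498.15 × 10^6 bytes = 498,150,000 bytes
1 MiB = 1,048,576 bytes
498,150,000 / 1,048,576 = 475.073 MiB

475.073 MiB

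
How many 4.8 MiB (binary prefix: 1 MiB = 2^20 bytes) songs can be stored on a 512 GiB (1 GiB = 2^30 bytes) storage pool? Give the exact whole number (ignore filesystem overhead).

Capacity: 512 GiB = 549,755,813,888 bytes
Per item: 4.8 MiB = 5,033,164.8 bytes
⌊549,755,813,888 / 5,033,164.8⌋ = 109,226

109,226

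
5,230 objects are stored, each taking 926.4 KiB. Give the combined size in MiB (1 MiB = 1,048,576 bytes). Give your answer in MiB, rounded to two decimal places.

4,731.52 MiB

Total = 5,230 × 926.4 KiB = 4,845,072 KiB
= 4,845,072 × 1,024 bytes = 4,961,353,728 bytes
1 MiB = 1,048,576 bytes
4,961,353,728 / 1,048,576 = 4,731.52 MiB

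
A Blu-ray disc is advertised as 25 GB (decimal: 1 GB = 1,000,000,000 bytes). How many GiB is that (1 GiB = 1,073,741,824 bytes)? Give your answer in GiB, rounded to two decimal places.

25 GB = 25 × 10^9 bytes = 25,000,000,000 bytes
1 GiB = 2^30 bytes = 1,073,741,824 bytes
25,000,000,000 / 1,073,741,824 = 23.28 GiB

23.28 GiB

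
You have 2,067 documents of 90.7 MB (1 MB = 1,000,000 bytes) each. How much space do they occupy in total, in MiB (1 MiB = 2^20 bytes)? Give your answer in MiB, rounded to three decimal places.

Total = 2,067 × 90.7 MB = 187476.9 MB
= 187476.9 × 1,000,000 bytes = 187,476,900,000 bytes
1 MiB = 1,048,576 bytes
187,476,900,000 / 1,048,576 = 178,791.904 MiB

178,791.904 MiB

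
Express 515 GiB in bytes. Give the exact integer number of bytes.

515 × 1,073,741,824 = 552,977,039,360 bytes

552,977,039,360 bytes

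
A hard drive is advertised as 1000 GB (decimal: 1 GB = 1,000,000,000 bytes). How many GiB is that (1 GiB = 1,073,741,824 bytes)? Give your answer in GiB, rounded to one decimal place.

931.3 GiB

1000 GB = 1000 × 10^9 bytes = 1,000,000,000,000 bytes
1 GiB = 1,073,741,824 bytes
1,000,000,000,000 / 1,073,741,824 = 931.3 GiB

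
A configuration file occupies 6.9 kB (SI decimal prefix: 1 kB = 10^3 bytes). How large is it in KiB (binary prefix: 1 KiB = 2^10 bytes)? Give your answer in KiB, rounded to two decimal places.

6.74 KiB

6.9 kB × 1,000 bytes/kB = 6,900 bytes
1 KiB = 2^10 bytes = 1,024 bytes
6,900 / 1,024 = 6.74 KiB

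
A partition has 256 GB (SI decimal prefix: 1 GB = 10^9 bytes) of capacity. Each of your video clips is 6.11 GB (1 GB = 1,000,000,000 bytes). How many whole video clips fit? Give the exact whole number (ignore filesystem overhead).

41

Capacity: 256 GB = 256,000,000,000 bytes
Per item: 6.11 GB = 6,110,000,000 bytes
⌊256,000,000,000 / 6,110,000,000⌋ = 41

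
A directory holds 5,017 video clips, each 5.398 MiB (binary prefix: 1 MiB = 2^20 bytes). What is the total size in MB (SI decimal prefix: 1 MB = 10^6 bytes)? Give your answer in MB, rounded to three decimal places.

Total = 5,017 × 5.398 MiB = 27081.766 MiB
= 27081.766 × 1,048,576 bytes = 28,397,289,865.216 bytes
1 MB = 1,000,000 bytes
28,397,289,865.216 / 1,000,000 = 28,397.290 MB

28,397.290 MB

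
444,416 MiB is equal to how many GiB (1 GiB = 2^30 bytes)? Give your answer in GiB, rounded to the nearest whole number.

434 GiB

444,416 MiB = 444,416 × 2^20 bytes = 466,003,951,616 bytes
1 GiB = 2^30 bytes = 1,073,741,824 bytes
466,003,951,616 / 1,073,741,824 = 434 GiB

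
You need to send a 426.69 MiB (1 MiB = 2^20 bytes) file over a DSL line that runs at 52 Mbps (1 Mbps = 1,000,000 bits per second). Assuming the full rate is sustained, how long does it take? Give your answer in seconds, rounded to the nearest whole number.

69 seconds

426.69 MiB = 447,416,893.44 bytes = 3,579,335,147.52 bits
52 Mbps = 52,000,000 bits/s
time = 3,579,335,147.52 / 52,000,000 = 69 s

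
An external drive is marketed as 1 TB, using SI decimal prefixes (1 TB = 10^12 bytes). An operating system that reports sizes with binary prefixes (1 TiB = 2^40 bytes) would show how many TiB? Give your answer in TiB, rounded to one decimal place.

0.9 TiB

1 TB × 1,000,000,000,000 bytes/TB = 1,000,000,000,000 bytes
1 TiB = 1,099,511,627,776 bytes
1,000,000,000,000 / 1,099,511,627,776 = 0.9 TiB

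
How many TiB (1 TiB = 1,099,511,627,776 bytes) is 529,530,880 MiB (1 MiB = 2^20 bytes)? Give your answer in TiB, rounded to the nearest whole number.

505 TiB

529,530,880 MiB × 1,048,576 bytes/MiB = 555,253,372,026,880 bytes
1 TiB = 2^40 bytes = 1,099,511,627,776 bytes
555,253,372,026,880 / 1,099,511,627,776 = 505 TiB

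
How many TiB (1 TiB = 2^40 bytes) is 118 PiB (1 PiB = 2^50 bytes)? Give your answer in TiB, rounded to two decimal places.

120,832.00 TiB

118 PiB = 118 × 2^50 bytes = 132,856,189,007,429,632 bytes
1 TiB = 2^40 bytes = 1,099,511,627,776 bytes
132,856,189,007,429,632 / 1,099,511,627,776 = 120,832.00 TiB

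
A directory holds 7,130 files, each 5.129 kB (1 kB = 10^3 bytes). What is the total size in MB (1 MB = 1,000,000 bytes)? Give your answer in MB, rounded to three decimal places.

Total = 7,130 × 5.129 kB = 36569.77 kB
= 36569.77 × 1,000 bytes = 36,569,770 bytes
1 MB = 1,000,000 bytes
36,569,770 / 1,000,000 = 36.570 MB

36.570 MB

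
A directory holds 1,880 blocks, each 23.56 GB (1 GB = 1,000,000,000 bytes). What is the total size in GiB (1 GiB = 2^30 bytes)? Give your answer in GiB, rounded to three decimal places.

Total = 1,880 × 23.56 GB = 44292.8 GB
= 44292.8 × 1,000,000,000 bytes = 44,292,800,000,000 bytes
1 GiB = 1,073,741,824 bytes
44,292,800,000,000 / 1,073,741,824 = 41,250.885 GiB

41,250.885 GiB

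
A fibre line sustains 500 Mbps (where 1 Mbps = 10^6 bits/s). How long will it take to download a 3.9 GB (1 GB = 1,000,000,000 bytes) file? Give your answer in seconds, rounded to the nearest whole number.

3.9 GB = 3,900,000,000 bytes = 31,200,000,000 bits
500 Mbps = 500,000,000 bits/s
time = 31,200,000,000 / 500,000,000 = 62 s

62 seconds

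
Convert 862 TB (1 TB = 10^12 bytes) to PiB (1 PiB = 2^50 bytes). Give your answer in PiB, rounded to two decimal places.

0.77 PiB

862 TB = 862 × 10^12 bytes = 862,000,000,000,000 bytes
1 PiB = 1,125,899,906,842,624 bytes
862,000,000,000,000 / 1,125,899,906,842,624 = 0.77 PiB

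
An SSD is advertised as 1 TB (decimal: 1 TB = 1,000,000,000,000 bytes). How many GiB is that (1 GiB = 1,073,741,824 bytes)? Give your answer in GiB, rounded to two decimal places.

1 TB = 1 × 10^12 bytes = 1,000,000,000,000 bytes
1 GiB = 1,073,741,824 bytes
1,000,000,000,000 / 1,073,741,824 = 931.32 GiB

931.32 GiB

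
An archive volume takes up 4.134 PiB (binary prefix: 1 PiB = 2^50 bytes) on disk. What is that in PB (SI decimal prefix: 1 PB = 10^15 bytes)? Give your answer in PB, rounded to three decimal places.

4.134 PiB = 4.134 × 2^50 bytes = 4,654,470,214,887,407.616 bytes
1 PB = 1,000,000,000,000,000 bytes
4,654,470,214,887,407.616 / 1,000,000,000,000,000 = 4.654 PB

4.654 PB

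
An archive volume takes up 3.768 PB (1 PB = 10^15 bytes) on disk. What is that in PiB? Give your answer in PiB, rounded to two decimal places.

3.35 PiB

3.768 PB × 1,000,000,000,000,000 bytes/PB = 3,768,000,000,000,000 bytes
1 PiB = 1,125,899,906,842,624 bytes
3,768,000,000,000,000 / 1,125,899,906,842,624 = 3.35 PiB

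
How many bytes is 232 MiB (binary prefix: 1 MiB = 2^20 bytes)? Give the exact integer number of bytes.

232 × 1,048,576 = 243,269,632 bytes

243,269,632 bytes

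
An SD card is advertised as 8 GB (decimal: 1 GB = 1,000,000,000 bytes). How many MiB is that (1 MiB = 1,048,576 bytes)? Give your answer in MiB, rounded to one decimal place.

8 GB × 1,000,000,000 bytes/GB = 8,000,000,000 bytes
1 MiB = 2^20 bytes = 1,048,576 bytes
8,000,000,000 / 1,048,576 = 7,629.4 MiB

7,629.4 MiB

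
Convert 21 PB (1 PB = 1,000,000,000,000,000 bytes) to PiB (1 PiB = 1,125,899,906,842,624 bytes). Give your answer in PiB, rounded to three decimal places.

18.652 PiB

21 PB = 21 × 10^15 bytes = 21,000,000,000,000,000 bytes
1 PiB = 2^50 bytes = 1,125,899,906,842,624 bytes
21,000,000,000,000,000 / 1,125,899,906,842,624 = 18.652 PiB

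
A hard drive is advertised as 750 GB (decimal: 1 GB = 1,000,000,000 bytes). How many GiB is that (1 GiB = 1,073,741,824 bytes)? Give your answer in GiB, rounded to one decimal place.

750 GB = 750 × 10^9 bytes = 750,000,000,000 bytes
1 GiB = 1,073,741,824 bytes
750,000,000,000 / 1,073,741,824 = 698.5 GiB

698.5 GiB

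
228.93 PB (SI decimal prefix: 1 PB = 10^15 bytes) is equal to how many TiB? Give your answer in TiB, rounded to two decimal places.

228.93 PB × 1,000,000,000,000,000 bytes/PB = 228,930,000,000,000,000 bytes
1 TiB = 2^40 bytes = 1,099,511,627,776 bytes
228,930,000,000,000,000 / 1,099,511,627,776 = 208,210.62 TiB

208,210.62 TiB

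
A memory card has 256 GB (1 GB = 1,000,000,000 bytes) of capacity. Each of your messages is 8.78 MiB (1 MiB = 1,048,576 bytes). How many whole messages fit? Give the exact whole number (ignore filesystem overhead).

27,806

Capacity: 256 GB = 256,000,000,000 bytes
Per item: 8.78 MiB = 9,206,497.28 bytes
⌊256,000,000,000 / 9,206,497.28⌋ = 27,806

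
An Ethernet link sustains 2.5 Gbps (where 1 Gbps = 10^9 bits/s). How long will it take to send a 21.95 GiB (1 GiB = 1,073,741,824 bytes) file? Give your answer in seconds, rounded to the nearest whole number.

75 seconds

21.95 GiB = 23,568,633,036.8 bytes = 188,549,064,294.4 bits
2.5 Gbps = 2,500,000,000 bits/s
time = 188,549,064,294.4 / 2,500,000,000 = 75 s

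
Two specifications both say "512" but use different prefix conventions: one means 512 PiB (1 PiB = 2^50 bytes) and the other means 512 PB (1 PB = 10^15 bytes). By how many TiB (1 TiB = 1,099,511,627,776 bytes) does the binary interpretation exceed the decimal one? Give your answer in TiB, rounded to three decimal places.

58,626.713 TiB

512 PiB = 512 × 1,125,899,906,842,624 = 576,460,752,303,423,488 bytes
512 PB = 512 × 1,000,000,000,000,000 = 512,000,000,000,000,000 bytes
difference = 64,460,752,303,423,488 bytes
64,460,752,303,423,488 / 1,099,511,627,776 = 58,626.713 TiB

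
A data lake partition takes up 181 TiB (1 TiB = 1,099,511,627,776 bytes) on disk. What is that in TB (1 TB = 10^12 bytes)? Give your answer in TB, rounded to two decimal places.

199.01 TB

181 TiB = 181 × 2^40 bytes = 199,011,604,627,456 bytes
1 TB = 1,000,000,000,000 bytes
199,011,604,627,456 / 1,000,000,000,000 = 199.01 TB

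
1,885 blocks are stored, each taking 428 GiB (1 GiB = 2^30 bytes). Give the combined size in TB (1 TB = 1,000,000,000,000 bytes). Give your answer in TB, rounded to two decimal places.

Total = 1,885 × 428 GiB = 806,780 GiB
= 806,780 × 1,073,741,824 bytes = 866,273,428,766,720 bytes
1 TB = 1,000,000,000,000 bytes
866,273,428,766,720 / 1,000,000,000,000 = 866.27 TB

866.27 TB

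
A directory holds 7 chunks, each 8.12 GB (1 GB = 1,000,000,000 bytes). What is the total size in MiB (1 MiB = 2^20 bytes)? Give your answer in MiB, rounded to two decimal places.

54,206.85 MiB

Total = 7 × 8.12 GB = 56.84 GB
= 56.84 × 1,000,000,000 bytes = 56,840,000,000 bytes
1 MiB = 1,048,576 bytes
56,840,000,000 / 1,048,576 = 54,206.85 MiB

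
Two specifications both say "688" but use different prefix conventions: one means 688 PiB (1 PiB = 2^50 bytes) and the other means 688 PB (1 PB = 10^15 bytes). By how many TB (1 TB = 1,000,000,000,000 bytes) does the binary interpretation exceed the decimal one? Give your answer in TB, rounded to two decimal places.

688 PiB = 688 × 1,125,899,906,842,624 = 774,619,135,907,725,312 bytes
688 PB = 688 × 1,000,000,000,000,000 = 688,000,000,000,000,000 bytes
difference = 86,619,135,907,725,312 bytes
86,619,135,907,725,312 / 1,000,000,000,000 = 86,619.14 TB

86,619.14 TB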